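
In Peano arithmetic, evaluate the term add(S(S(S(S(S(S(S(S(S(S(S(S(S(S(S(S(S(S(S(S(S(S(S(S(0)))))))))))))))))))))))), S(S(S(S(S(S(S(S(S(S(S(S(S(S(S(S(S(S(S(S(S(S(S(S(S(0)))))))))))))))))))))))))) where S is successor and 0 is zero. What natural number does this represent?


add(S^24(0), S^25(0)):
S^24(0) = 24
S^25(0) = 25
24 + 25 = 49

49


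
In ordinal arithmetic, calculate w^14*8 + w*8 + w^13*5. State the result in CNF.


Ordinal addition (w^14*8 + w*8) + w^13*5:
alpha's leading term has exponent 14 > beta's exponent 13, so it survives.
alpha's tail term has exponent 1 < beta's exponent 13, so it is absorbed by beta.
In ordinal addition, any term followed by a strictly larger-exponent term is absorbed.
Result = w^14*8 + w^13*5

w^14*8 + w^13*5


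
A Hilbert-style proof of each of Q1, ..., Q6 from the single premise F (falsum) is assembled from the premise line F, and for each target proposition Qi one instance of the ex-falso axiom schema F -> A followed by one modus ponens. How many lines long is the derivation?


Ex falso, line by line:
- 1 premise line (F)
- 6 targets, each needing 1 axiom instance (F -> Qi) + 1 MP = 2 lines: 2 * 6 = 12
Total = 1 + 12 = 13 lines.

13


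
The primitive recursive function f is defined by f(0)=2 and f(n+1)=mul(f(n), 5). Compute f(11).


f(0) = 2
f(1) = mul(f(0), 5) = mul(2, 5) = 10
f(2) = mul(f(1), 5) = mul(10, 5) = 50
f(3) = mul(f(2), 5) = mul(50, 5) = 250
f(4) = mul(f(3), 5) = mul(250, 5) = 1250
f(5) = mul(f(4), 5) = mul(1250, 5) = 6250
f(6) = mul(f(5), 5) = mul(6250, 5) = 31250
f(7) = mul(f(6), 5) = mul(31250, 5) = 156250
f(8) = mul(f(7), 5) = mul(156250, 5) = 781250
f(9) = mul(f(8), 5) = mul(781250, 5) = 3906250
f(10) = mul(f(9), 5) = mul(3906250, 5) = 19531250
f(11) = mul(f(10), 5) = mul(19531250, 5) = 97656250


97656250


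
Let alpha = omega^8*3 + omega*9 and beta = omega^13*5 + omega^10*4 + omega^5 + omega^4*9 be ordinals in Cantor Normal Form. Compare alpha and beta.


Compare term by term from highest exponent:
alpha = omega^8*3 + omega*9
beta = omega^13*5 + omega^10*4 + omega^5 + omega^4*9
Term 1: alpha has omega^8*3, beta has omega^13*5
Term 2: alpha has omega^1*9, beta has omega^10*4
Term 3: alpha has omega^0*0, beta has omega^5*1
Term 4: alpha has omega^0*0, beta has omega^4*9
Result: alpha < beta

alpha < beta


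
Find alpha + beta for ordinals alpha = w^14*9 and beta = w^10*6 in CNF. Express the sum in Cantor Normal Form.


Ordinal addition w^14*9 + w^10*6:
Leading exponent of alpha (14) > leading exponent of beta (10).
Since alpha's term has higher exponent than beta's leading term,
the sum is simply alpha followed by beta.
Result = w^14*9 + w^10*6

w^14*9 + w^10*6


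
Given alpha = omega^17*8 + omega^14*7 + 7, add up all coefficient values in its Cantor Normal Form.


CNF: omega^17*8 + omega^14*7 + 7
Coefficients: 8 + 7 + 7 = 22

22


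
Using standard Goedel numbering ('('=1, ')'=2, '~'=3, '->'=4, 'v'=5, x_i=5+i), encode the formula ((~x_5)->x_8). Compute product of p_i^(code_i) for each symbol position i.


Formula: ((~x_5)->x_8)
Symbol codes: [1, 1, 3, 10, 2, 4, 13, 2]
Primes: [2, 3, 5, 7, 11, 13, 17, 19]
p_1^1 = 2^1 = 2
p_2^1 = 3^1 = 3
p_3^3 = 5^3 = 125
p_4^10 = 7^10 = 282475249
p_5^2 = 11^2 = 121
p_6^4 = 13^4 = 28561
p_7^13 = 17^13 = 9904578032905937
p_8^2 = 19^2 = 361
Product = 2617843155911601783540383484851124750

2617843155911601783540383484851124750


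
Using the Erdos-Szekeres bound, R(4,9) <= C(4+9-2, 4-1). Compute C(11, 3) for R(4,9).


R(4,9) <= C(4+9-2, 4-1) = C(11, 3)
C(11, 3) = 11! / (3! * 8!)
= 165

165


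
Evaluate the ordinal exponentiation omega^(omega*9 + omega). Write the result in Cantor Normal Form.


omega^(omega*9 + omega):
Both terms of the exponent have the same exponent 1, so they merge: omega*9 + omega = omega*(9+1) = omega*10.
omega raised to a CNF ordinal is a single CNF term: Result = omega^(omega*10)

omega^(omega*10)


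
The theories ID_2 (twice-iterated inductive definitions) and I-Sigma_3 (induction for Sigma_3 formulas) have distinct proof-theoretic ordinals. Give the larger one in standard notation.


Proof-theoretic ordinal of ID_2 (twice-iterated inductive definitions): psi_0(epsilon_{Omega_2+1})
Proof-theoretic ordinal of I-Sigma_3 (induction for Sigma_3 formulas): omega^(omega^(omega^omega))
Comparing: omega^(omega^(omega^omega)) < psi_0(epsilon_{Omega_2+1}).
The larger ordinal is psi_0(epsilon_{Omega_2+1}) (from ID_2 (twice-iterated inductive definitions)).

psi_0(epsilon_{Omega_2+1})


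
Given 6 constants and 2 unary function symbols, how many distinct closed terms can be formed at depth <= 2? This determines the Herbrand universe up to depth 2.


Herbrand terms by depth:
Depth 0: 6 constants
Depth 1: 12 new terms (running total: 18)
Depth 2: 24 new terms (running total: 42)
Total distinct ground terms = 42

42


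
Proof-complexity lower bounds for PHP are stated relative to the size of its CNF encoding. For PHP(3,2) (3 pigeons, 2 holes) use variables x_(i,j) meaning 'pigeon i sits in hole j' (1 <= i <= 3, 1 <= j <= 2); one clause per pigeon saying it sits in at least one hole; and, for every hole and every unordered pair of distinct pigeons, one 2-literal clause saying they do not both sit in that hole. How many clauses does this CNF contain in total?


PHP(3,2): 3 pigeons, 2 holes, 3*2 = 6 variables.
- pigeon clauses: one per pigeon -> 3 clauses
- hole clauses: 2 holes * C(3,2) = 2 * 3 -> 6 clauses
Total clauses = 3 + 6 = 9

9


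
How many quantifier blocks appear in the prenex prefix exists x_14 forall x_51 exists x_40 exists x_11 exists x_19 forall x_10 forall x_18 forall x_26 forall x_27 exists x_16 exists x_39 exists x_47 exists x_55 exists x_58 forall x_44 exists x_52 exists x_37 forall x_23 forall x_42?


Alternations = 7.
Blocks = alternations + 1 = 8

8


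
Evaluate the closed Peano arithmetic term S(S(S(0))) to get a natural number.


Counting successors applied to 0:
3 applications of S to 0 = 3

3


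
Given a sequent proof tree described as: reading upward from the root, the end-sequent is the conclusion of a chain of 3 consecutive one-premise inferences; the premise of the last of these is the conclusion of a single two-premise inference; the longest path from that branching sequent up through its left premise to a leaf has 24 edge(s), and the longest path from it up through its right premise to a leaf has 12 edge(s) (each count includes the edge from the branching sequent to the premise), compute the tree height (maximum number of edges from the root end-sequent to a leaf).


Longest path through the left premise: 24 edges (measured from the branching sequent)
Longest path through the right premise: 12 edges
Height of the subtree rooted at the branching sequent: max(24, 12) = 24
The branching sequent sits 3 edges above the root (the chain of one-premise inferences), so height = 24 + 3 = 27

27


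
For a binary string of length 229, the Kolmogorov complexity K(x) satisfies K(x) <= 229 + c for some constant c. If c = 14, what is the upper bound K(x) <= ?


K(x) <= |x| + c = 229 + 14 = 243

243


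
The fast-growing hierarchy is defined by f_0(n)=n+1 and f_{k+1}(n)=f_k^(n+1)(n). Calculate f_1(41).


f_1(41) = f_0^42(41)
f_0 adds 1 each time, applied 42 times.
f_1(41) = 41 + 42 = 83

83


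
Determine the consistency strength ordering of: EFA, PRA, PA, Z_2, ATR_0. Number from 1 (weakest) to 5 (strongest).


Ordering by consistency strength:
1. EFA
2. PRA
3. PA
4. ATR_0
5. Z_2


EFA=1, PRA=2, PA=3, Z_2=5, ATR_0=4


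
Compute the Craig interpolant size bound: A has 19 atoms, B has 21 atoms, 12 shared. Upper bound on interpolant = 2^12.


Shared atoms = 12
Craig interpolant size bound = 2^12
= 4096

4096


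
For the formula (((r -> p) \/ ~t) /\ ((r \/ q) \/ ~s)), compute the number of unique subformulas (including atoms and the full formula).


Formula: (((r -> p) \/ ~t) /\ ((r \/ q) \/ ~s))
Subformulas found:
  1. q
  2. s
  3. r
  4. t
  5. p
  6. ~t
  7. ~s
  8. (r \/ q)
  9. (r -> p)
  10. ((r -> p) \/ ~t)
  11. ((r \/ q) \/ ~s)
  12. (((r -> p) \/ ~t) /\ ((r \/ q) \/ ~s))
Total distinct subformulas = 12

12


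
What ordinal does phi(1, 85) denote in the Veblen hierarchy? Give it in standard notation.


phi(1, 85):
phi(1, beta) = epsilon_beta (the beta-th epsilon number).
phi(1, 85) = epsilon_85

epsilon_85


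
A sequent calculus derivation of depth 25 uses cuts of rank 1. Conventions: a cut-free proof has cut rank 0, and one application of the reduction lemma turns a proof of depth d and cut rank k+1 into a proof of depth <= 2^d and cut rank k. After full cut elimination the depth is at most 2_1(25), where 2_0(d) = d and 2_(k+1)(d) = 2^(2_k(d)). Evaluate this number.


Each rank reduction sends depth d to at most 2^d; cut rank r needs r reductions.
2_0(25) = 25
2_1(25) = 2^25 = 33554432
Cut-free depth bound = 33554432

33554432


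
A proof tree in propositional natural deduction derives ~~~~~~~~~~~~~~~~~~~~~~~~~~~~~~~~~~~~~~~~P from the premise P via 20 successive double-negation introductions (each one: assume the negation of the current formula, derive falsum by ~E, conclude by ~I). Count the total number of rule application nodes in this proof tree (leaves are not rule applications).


Each double-negation introduction (from C infer ~~C) uses 2 inference nodes: one ~E (C and ~C give falsum) and one ~I (discharge ~C).
20 double negations = 20 * 2 = 40 inference nodes.

40


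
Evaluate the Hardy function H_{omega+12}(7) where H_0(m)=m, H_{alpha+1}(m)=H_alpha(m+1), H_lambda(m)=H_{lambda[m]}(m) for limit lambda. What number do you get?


H_{omega+12}(7):
Unwind the 12 successor steps: H_{omega+12}(7) = H_omega(7+12) = H_omega(19).
H_omega(m) = H_m(m) = m + m = 2m.
Result = 2 * 19 = 38

38


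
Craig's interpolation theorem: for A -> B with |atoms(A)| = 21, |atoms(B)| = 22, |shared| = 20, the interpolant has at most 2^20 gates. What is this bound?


Shared atoms = 20
Craig interpolant size bound = 2^20
= 1048576

1048576


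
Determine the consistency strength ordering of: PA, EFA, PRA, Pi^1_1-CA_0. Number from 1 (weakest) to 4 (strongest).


Ordering by consistency strength:
1. EFA
2. PRA
3. PA
4. Pi^1_1-CA_0


PA=3, EFA=1, PRA=2, Pi^1_1-CA_0=4


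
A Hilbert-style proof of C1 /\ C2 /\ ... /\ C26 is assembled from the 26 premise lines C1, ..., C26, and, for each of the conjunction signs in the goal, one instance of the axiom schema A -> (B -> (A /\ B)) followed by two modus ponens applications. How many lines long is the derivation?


Conjoining 26 premises:
- 26 premise lines
- the goal has 25 conjunction signs; each costs 1 axiom instance + 2 MP = 3 lines: 3 * 25 = 75
Total = 26 + 75 = 101 lines.

101


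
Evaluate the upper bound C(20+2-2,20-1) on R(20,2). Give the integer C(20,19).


R(20,2) <= C(20+2-2, 20-1) = C(20, 19)
C(20, 19) = 20! / (19! * 1!)
= 20

20


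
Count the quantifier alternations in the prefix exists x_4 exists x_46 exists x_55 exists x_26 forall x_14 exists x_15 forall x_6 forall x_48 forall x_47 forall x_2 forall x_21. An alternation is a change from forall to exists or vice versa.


Walk the prefix and count type changes:
  position 1: exists -> exists
  position 2: exists -> exists
  position 3: exists -> exists
  position 4: exists -> forall <-- alternation
  position 5: forall -> exists <-- alternation
  position 6: exists -> forall <-- alternation
  position 7: forall -> forall
  position 8: forall -> forall
  position 9: forall -> forall
  position 10: forall -> forall
Total alternations = 3

3


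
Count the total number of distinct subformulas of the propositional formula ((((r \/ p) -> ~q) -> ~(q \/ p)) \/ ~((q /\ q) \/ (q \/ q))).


Formula: ((((r \/ p) -> ~q) -> ~(q \/ p)) \/ ~((q /\ q) \/ (q \/ q)))
Subformulas found:
  1. q
  2. r
  3. p
  4. ~q
  5. (q \/ p)
  6. (r \/ p)
  7. (q /\ q)
  8. (q \/ q)
  9. ~(q \/ p)
  10. ((r \/ p) -> ~q)
  11. ((q /\ q) \/ (q \/ q))
  12. ~((q /\ q) \/ (q \/ q))
  13. (((r \/ p) -> ~q) -> ~(q \/ p))
  14. ((((r \/ p) -> ~q) -> ~(q \/ p)) \/ ~((q /\ q) \/ (q \/ q)))
Total distinct subformulas = 14

14


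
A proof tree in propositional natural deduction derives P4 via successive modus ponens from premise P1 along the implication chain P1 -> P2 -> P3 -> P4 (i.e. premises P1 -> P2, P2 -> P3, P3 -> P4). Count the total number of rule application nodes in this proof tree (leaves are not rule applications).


We have a chain: P1 -> P2 -> P3 -> P4.
Each modus ponens application produces the next variable.
The chain has 4 propositions, so 4-1 = 3 modus ponens steps.
Total inference nodes = 3

3


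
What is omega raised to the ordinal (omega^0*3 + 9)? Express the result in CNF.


omega^(omega^0*3 + 9):
omega^0 = 1, so the exponent is 3 + 9 = 12 (finite ordinal addition).
Result = omega^12, already a single CNF term.

omega^12


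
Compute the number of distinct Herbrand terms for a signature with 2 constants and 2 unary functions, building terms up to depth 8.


Herbrand terms by depth:
Depth 0: 2 constants
Depth 1: 4 new terms (running total: 6)
Depth 2: 8 new terms (running total: 14)
Depth 3: 16 new terms (running total: 30)
Depth 4: 32 new terms (running total: 62)
Depth 5: 64 new terms (running total: 126)
Depth 6: 128 new terms (running total: 254)
Depth 7: 256 new terms (running total: 510)
Depth 8: 512 new terms (running total: 1022)
Total distinct ground terms = 1022

1022


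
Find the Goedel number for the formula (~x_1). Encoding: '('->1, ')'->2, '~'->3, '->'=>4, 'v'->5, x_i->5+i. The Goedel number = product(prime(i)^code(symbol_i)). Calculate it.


Formula: (~x_1)
Symbol codes: [1, 3, 6, 2]
Primes: [2, 3, 5, 7]
p_1^1 = 2^1 = 2
p_2^3 = 3^3 = 27
p_3^6 = 5^6 = 15625
p_4^2 = 7^2 = 49
Product = 41343750

41343750


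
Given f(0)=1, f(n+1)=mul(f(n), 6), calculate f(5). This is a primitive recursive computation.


f(0) = 1
f(1) = mul(f(0), 6) = mul(1, 6) = 6
f(2) = mul(f(1), 6) = mul(6, 6) = 36
f(3) = mul(f(2), 6) = mul(36, 6) = 216
f(4) = mul(f(3), 6) = mul(216, 6) = 1296
f(5) = mul(f(4), 6) = mul(1296, 6) = 7776


7776


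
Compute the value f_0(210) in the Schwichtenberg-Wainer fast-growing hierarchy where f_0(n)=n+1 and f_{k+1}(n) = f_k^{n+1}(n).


f_0(210) = 210 + 1 = 211

211


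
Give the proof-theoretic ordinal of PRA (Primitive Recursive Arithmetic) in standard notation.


The proof-theoretic ordinal of PRA (Primitive Recursive Arithmetic) is a standard result in ordinal analysis.
This ordinal is the supremum of order types of primitive recursive well-orderings
that the theory can prove to be well-ordered.
For PRA (Primitive Recursive Arithmetic), the proof-theoretic ordinal is omega^omega.

omega^omega


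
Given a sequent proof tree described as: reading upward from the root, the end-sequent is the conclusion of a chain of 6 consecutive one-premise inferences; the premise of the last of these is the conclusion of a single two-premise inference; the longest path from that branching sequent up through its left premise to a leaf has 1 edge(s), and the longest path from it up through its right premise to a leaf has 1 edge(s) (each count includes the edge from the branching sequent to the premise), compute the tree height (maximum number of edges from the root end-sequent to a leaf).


Longest path through the left premise: 1 edges (measured from the branching sequent)
Longest path through the right premise: 1 edges
Height of the subtree rooted at the branching sequent: max(1, 1) = 1
The branching sequent sits 6 edges above the root (the chain of one-premise inferences), so height = 1 + 6 = 7

7


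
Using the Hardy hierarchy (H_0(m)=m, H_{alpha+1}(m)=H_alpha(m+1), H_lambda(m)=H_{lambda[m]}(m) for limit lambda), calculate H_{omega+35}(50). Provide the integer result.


H_{omega+35}(50):
Unwind the 35 successor steps: H_{omega+35}(50) = H_omega(50+35) = H_omega(85).
H_omega(m) = H_m(m) = m + m = 2m.
Result = 2 * 85 = 170

170


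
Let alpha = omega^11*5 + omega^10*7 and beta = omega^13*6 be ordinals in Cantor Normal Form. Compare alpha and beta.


Compare term by term from highest exponent:
alpha = omega^11*5 + omega^10*7
beta = omega^13*6
Term 1: alpha has omega^11*5, beta has omega^13*6
Term 2: alpha has omega^10*7, beta has omega^0*0
Result: alpha < beta

alpha < beta


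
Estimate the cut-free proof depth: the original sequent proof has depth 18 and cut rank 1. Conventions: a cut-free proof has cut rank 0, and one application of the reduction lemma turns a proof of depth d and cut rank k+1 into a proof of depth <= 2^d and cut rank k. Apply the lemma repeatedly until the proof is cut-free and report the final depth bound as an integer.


Each rank reduction sends depth d to at most 2^d; cut rank r needs r reductions.
2_0(18) = 18
2_1(18) = 2^18 = 262144
Cut-free depth bound = 262144

262144


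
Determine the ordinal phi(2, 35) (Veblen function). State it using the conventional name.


phi(2, 35):
phi(2, beta) = zeta_beta (the beta-th zeta number, fixed point of epsilon).
phi(2, 35) = zeta_35

zeta_35


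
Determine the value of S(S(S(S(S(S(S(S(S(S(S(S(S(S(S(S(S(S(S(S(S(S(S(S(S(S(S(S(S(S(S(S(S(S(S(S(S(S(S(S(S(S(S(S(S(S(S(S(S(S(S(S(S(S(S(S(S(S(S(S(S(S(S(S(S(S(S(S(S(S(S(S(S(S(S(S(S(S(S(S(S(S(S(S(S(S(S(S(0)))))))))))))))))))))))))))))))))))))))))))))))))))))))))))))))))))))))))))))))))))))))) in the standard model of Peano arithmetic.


Counting successors applied to 0:
88 applications of S to 0 = 88

88


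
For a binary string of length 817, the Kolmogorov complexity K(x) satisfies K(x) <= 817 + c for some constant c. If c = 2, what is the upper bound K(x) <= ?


K(x) <= |x| + c = 817 + 2 = 819

819


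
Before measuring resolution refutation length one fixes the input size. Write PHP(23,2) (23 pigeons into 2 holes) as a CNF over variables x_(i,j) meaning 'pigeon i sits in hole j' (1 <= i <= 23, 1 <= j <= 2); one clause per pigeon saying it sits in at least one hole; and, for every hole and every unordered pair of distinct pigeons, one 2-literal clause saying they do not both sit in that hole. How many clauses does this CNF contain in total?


PHP(23,2): 23 pigeons, 2 holes, 23*2 = 46 variables.
- pigeon clauses: one per pigeon -> 23 clauses
- hole clauses: 2 holes * C(23,2) = 2 * 253 -> 506 clauses
Total clauses = 23 + 506 = 529

529


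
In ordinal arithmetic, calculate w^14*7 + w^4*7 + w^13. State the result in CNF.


Ordinal addition (w^14*7 + w^4*7) + w^13:
alpha's leading term has exponent 14 > beta's exponent 13, so it survives.
alpha's tail term has exponent 4 < beta's exponent 13, so it is absorbed by beta.
In ordinal addition, any term followed by a strictly larger-exponent term is absorbed.
Result = w^14*7 + w^13

w^14*7 + w^13


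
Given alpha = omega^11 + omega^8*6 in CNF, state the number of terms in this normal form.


CNF: omega^11 + omega^8*6
Count the summands separated by '+':
  term 1: omega^11
  term 2: omega^8*6
Total terms = 2

2


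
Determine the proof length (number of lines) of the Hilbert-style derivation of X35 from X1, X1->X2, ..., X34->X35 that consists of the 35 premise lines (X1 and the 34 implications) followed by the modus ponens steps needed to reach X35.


We have 35 premise lines: X1 and 34 implications.
Each implication is detached once by MP, giving 34 MP lines.
35 premise lines + 34 MP lines = 69 total lines.

69


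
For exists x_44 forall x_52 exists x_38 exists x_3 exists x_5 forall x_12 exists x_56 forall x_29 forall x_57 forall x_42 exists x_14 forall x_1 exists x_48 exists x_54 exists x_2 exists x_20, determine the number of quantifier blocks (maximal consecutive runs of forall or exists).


Alternations = 8.
Blocks = alternations + 1 = 9

9


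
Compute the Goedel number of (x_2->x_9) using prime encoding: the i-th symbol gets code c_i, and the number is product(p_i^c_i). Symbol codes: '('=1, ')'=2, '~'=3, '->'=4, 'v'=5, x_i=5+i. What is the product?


Formula: (x_2->x_9)
Symbol codes: [1, 7, 4, 14, 2]
Primes: [2, 3, 5, 7, 11]
p_1^1 = 2^1 = 2
p_2^7 = 3^7 = 2187
p_3^4 = 5^4 = 625
p_4^14 = 7^14 = 678223072849
p_5^2 = 11^2 = 121
Product = 224345171373515403750

224345171373515403750


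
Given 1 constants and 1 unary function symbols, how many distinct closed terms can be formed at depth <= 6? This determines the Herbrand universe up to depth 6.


Herbrand terms by depth:
Depth 0: 1 constants
Depth 1: 1 new terms (running total: 2)
Depth 2: 1 new terms (running total: 3)
Depth 3: 1 new terms (running total: 4)
Depth 4: 1 new terms (running total: 5)
Depth 5: 1 new terms (running total: 6)
Depth 6: 1 new terms (running total: 7)
Total distinct ground terms = 7

7


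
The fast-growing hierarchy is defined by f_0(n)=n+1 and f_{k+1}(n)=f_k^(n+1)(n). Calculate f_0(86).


f_0(86) = 86 + 1 = 87

87


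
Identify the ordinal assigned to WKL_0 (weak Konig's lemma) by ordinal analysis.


The proof-theoretic ordinal of WKL_0 (weak Konig's lemma) is a standard result in ordinal analysis.
This ordinal is the supremum of order types of primitive recursive well-orderings
that the theory can prove to be well-ordered.
For WKL_0 (weak Konig's lemma), the proof-theoretic ordinal is omega^omega.

omega^omega


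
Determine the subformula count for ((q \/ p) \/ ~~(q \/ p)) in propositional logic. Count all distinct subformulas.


Formula: ((q \/ p) \/ ~~(q \/ p))
Subformulas found:
  1. q
  2. p
  3. (q \/ p)
  4. ~(q \/ p)
  5. ~~(q \/ p)
  6. ((q \/ p) \/ ~~(q \/ p))
Total distinct subformulas = 6

6


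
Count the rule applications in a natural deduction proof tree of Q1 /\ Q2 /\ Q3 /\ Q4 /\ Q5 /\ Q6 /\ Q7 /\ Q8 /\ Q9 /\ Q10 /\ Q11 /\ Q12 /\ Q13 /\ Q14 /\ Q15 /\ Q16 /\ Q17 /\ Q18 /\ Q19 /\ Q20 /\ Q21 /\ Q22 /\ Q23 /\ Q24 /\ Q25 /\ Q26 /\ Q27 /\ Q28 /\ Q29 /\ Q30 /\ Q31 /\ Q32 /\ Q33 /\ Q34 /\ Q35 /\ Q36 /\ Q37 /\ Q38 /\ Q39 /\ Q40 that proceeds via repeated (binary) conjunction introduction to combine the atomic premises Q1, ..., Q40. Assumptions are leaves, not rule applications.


The target conjunction has 40 conjuncts, i.e. 39 binary /\ connectives.
Each conjunction-intro joins two pieces, so 40 atoms require 40-1 = 39 applications.
Total inference nodes = 39

39


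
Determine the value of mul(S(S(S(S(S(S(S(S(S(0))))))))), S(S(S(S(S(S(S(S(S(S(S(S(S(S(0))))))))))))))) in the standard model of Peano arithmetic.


mul(S^9(0), S^14(0)):
S^9(0) = 9
S^14(0) = 14
9 * 14 = 126

126


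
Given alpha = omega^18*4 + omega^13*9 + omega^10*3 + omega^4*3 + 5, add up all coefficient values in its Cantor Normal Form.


CNF: omega^18*4 + omega^13*9 + omega^10*3 + omega^4*3 + 5
Coefficients: 4 + 9 + 3 + 3 + 5 = 24

24


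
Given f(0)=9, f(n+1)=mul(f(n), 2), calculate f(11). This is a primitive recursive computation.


f(0) = 9
f(1) = mul(f(0), 2) = mul(9, 2) = 18
f(2) = mul(f(1), 2) = mul(18, 2) = 36
f(3) = mul(f(2), 2) = mul(36, 2) = 72
f(4) = mul(f(3), 2) = mul(72, 2) = 144
f(5) = mul(f(4), 2) = mul(144, 2) = 288
f(6) = mul(f(5), 2) = mul(288, 2) = 576
f(7) = mul(f(6), 2) = mul(576, 2) = 1152
f(8) = mul(f(7), 2) = mul(1152, 2) = 2304
f(9) = mul(f(8), 2) = mul(2304, 2) = 4608
f(10) = mul(f(9), 2) = mul(4608, 2) = 9216
f(11) = mul(f(10), 2) = mul(9216, 2) = 18432


18432


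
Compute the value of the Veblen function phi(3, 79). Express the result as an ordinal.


phi(3, 79):
phi(3, beta) = eta_beta (the beta-th eta number, fixed point of zeta).
phi(3, 79) = eta_79

eta_79


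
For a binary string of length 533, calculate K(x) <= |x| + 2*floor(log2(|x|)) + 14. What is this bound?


floor(log2(533)) = 9
2 * 9 = 18
K(x) <= 533 + 18 + 14 = 565

565


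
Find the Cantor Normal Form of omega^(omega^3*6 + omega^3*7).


omega^(omega^3*6 + omega^3*7):
Both terms of the exponent have the same exponent 3, so they merge: omega^3*6 + omega^3*7 = omega^3*(6+7) = omega^3*13.
omega raised to a CNF ordinal is a single CNF term: Result = omega^(omega^3*13)

omega^(omega^3*13)


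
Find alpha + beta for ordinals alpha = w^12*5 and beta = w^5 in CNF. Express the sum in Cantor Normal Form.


Ordinal addition w^12*5 + w^5:
Leading exponent of alpha (12) > leading exponent of beta (5).
Since alpha's term has higher exponent than beta's leading term,
the sum is simply alpha followed by beta.
Result = w^12*5 + w^5

w^12*5 + w^5


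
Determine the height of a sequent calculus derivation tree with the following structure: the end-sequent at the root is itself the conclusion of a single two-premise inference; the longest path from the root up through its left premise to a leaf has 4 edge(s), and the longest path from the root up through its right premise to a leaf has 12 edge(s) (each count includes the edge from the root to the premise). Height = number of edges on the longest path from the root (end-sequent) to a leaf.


Longest path through the left premise: 4 edges (measured from the branching sequent)
Longest path through the right premise: 12 edges
Height of the subtree rooted at the branching sequent: max(4, 12) = 12
The branching sequent is the root itself.
Total height = 12

12


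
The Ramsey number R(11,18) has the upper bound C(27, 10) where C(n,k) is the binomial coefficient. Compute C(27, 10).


R(11,18) <= C(11+18-2, 11-1) = C(27, 10)
C(27, 10) = 27! / (10! * 17!)
= 8436285

8436285


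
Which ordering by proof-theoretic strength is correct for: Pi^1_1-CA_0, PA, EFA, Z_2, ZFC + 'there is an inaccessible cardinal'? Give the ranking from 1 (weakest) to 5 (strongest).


Ordering by consistency strength:
1. EFA
2. PA
3. Pi^1_1-CA_0
4. Z_2
5. ZFC + 'there is an inaccessible cardinal'


Pi^1_1-CA_0=3, PA=2, EFA=1, Z_2=4, ZFC + 'there is an inaccessible cardinal'=5


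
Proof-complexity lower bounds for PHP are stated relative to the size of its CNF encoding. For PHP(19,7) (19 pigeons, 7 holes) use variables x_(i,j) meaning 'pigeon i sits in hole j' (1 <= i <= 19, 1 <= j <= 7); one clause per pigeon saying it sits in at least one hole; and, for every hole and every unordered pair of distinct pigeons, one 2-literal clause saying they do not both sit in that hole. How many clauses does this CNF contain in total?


PHP(19,7): 19 pigeons, 7 holes, 19*7 = 133 variables.
- pigeon clauses: one per pigeon -> 19 clauses
- hole clauses: 7 holes * C(19,2) = 7 * 171 -> 1197 clauses
Total clauses = 19 + 1197 = 1216

1216


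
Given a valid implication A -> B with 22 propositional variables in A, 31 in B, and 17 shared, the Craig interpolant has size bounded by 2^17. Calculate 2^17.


Shared atoms = 17
Craig interpolant size bound = 2^17
= 131072

131072


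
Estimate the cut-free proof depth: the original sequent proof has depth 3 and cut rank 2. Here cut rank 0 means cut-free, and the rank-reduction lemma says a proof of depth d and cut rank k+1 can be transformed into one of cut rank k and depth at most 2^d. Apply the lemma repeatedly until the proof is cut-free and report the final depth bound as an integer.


Each rank reduction sends depth d to at most 2^d; cut rank r needs r reductions.
2_0(3) = 3
2_1(3) = 2^3 = 8
2_2(3) = 2^8 = 256
Cut-free depth bound = 256

256


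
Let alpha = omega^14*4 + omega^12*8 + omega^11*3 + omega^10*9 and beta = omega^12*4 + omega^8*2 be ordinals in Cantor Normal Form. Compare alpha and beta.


Compare term by term from highest exponent:
alpha = omega^14*4 + omega^12*8 + omega^11*3 + omega^10*9
beta = omega^12*4 + omega^8*2
Term 1: alpha has omega^14*4, beta has omega^12*4
Term 2: alpha has omega^12*8, beta has omega^8*2
Term 3: alpha has omega^11*3, beta has omega^0*0
Term 4: alpha has omega^10*9, beta has omega^0*0
Result: alpha > beta

alpha > beta


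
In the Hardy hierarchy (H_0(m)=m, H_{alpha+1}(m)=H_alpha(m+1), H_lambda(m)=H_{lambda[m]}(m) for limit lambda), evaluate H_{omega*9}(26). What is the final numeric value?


H_{omega*9}(26):
For the Hardy hierarchy, H_{omega*k}(n) = 2^k * n.
2^9 = 512.
512 * 26 = 13312

13312


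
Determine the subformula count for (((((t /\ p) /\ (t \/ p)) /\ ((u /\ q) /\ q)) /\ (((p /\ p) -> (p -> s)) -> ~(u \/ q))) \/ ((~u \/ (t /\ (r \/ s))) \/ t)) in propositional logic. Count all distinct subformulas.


Formula: (((((t /\ p) /\ (t \/ p)) /\ ((u /\ q) /\ q)) /\ (((p /\ p) -> (p -> s)) -> ~(u \/ q))) \/ ((~u \/ (t /\ (r \/ s))) \/ t))
Subformulas found:
  1. r
  2. q
  3. u
  4. s
  5. t
  6. p
  7. ~u
  8. (p -> s)
  9. (r \/ s)
  10. (u /\ q)
  11. (t \/ p)
  12. (p /\ p)
  13. (u \/ q)
  14. (t /\ p)
  15. ~(u \/ q)
  16. (t /\ (r \/ s))
  17. ((u /\ q) /\ q)
  18. ((t /\ p) /\ (t \/ p))
  19. ((p /\ p) -> (p -> s))
  20. (~u \/ (t /\ (r \/ s)))
  21. ((~u \/ (t /\ (r \/ s))) \/ t)
  22. (((p /\ p) -> (p -> s)) -> ~(u \/ q))
  23. (((t /\ p) /\ (t \/ p)) /\ ((u /\ q) /\ q))
  24. ((((t /\ p) /\ (t \/ p)) /\ ((u /\ q) /\ q)) /\ (((p /\ p) -> (p -> s)) -> ~(u \/ q)))
  25. (((((t /\ p) /\ (t \/ p)) /\ ((u /\ q) /\ q)) /\ (((p /\ p) -> (p -> s)) -> ~(u \/ q))) \/ ((~u \/ (t /\ (r \/ s))) \/ t))
Total distinct subformulas = 25

25


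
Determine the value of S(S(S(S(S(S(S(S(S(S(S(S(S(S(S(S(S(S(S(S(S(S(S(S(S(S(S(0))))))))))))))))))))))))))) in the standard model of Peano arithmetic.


Counting successors applied to 0:
27 applications of S to 0 = 27

27


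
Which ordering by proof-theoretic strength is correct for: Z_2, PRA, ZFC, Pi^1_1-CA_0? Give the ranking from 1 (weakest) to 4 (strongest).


Ordering by consistency strength:
1. PRA
2. Pi^1_1-CA_0
3. Z_2
4. ZFC


Z_2=3, PRA=1, ZFC=4, Pi^1_1-CA_0=2


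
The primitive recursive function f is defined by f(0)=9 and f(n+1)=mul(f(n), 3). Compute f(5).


f(0) = 9
f(1) = mul(f(0), 3) = mul(9, 3) = 27
f(2) = mul(f(1), 3) = mul(27, 3) = 81
f(3) = mul(f(2), 3) = mul(81, 3) = 243
f(4) = mul(f(3), 3) = mul(243, 3) = 729
f(5) = mul(f(4), 3) = mul(729, 3) = 2187


2187


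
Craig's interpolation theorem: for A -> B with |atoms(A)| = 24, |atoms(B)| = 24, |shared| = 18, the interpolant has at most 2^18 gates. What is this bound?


Shared atoms = 18
Craig interpolant size bound = 2^18
= 262144

262144


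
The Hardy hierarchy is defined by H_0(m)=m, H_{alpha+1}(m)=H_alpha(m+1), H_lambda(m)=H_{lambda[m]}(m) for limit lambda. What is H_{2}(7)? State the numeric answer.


H_2(7):
For finite ordinals k, H_k(n) = n + k (each successor step adds 1).
H_2(7) = 7 + 2 = 9

9


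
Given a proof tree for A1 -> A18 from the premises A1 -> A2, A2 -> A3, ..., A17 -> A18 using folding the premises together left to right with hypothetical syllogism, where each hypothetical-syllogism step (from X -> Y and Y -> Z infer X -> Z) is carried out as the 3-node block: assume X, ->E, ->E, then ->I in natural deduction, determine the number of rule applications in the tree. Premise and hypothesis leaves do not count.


There are 17 premises in the chain. The first HS step combines premises 1 and 2; each further premise needs one more HS step.
So 17 premises require 17 - 1 = 16 hypothetical-syllogism steps.
Each HS step uses 3 inference nodes (->E, ->E, ->I).
16 * 3 = 48 total inference nodes.

48


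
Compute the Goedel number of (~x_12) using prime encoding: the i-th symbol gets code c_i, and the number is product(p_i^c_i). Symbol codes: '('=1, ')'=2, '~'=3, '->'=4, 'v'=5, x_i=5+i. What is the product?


Formula: (~x_12)
Symbol codes: [1, 3, 17, 2]
Primes: [2, 3, 5, 7]
p_1^1 = 2^1 = 2
p_2^3 = 3^3 = 27
p_3^17 = 5^17 = 762939453125
p_4^2 = 7^2 = 49
Product = 2018737792968750

2018737792968750


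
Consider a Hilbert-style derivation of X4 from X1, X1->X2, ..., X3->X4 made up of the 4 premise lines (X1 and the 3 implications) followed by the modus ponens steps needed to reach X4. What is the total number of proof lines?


We have 4 premise lines: X1 and 3 implications.
Each implication is detached once by MP, giving 3 MP lines.
4 premise lines + 3 MP lines = 7 total lines.

7


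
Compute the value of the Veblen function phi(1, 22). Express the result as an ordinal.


phi(1, 22):
phi(1, beta) = epsilon_beta (the beta-th epsilon number).
phi(1, 22) = epsilon_22

epsilon_22


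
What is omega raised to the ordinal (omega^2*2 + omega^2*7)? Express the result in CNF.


omega^(omega^2*2 + omega^2*7):
Both terms of the exponent have the same exponent 2, so they merge: omega^2*2 + omega^2*7 = omega^2*(2+7) = omega^2*9.
omega raised to a CNF ordinal is a single CNF term: Result = omega^(omega^2*9)

omega^(omega^2*9)


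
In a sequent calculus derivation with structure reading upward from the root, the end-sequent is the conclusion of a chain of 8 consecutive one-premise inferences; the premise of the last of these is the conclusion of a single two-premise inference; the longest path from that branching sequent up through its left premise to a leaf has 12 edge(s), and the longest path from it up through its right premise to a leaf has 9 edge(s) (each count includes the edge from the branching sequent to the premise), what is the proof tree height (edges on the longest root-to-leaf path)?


Longest path through the left premise: 12 edges (measured from the branching sequent)
Longest path through the right premise: 9 edges
Height of the subtree rooted at the branching sequent: max(12, 9) = 12
The branching sequent sits 8 edges above the root (the chain of one-premise inferences), so height = 12 + 8 = 20

20


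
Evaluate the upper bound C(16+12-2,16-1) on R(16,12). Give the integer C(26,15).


R(16,12) <= C(16+12-2, 16-1) = C(26, 15)
C(26, 15) = 26! / (15! * 11!)
= 7726160

7726160


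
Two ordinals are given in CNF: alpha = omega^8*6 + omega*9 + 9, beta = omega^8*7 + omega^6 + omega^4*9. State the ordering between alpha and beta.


Compare term by term from highest exponent:
alpha = omega^8*6 + omega*9 + 9
beta = omega^8*7 + omega^6 + omega^4*9
Term 1: alpha has omega^8*6, beta has omega^8*7
Term 2: alpha has omega^1*9, beta has omega^6*1
Term 3: alpha has omega^0*9, beta has omega^4*9
Result: alpha < beta

alpha < beta


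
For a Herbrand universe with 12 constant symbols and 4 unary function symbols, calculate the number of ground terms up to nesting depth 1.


Herbrand terms by depth:
Depth 0: 12 constants
Depth 1: 48 new terms (running total: 60)
Total distinct ground terms = 60

60


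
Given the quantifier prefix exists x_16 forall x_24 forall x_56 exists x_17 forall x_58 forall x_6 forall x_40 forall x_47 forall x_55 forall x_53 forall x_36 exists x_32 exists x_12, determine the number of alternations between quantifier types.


Walk the prefix and count type changes:
  position 1: exists -> forall <-- alternation
  position 2: forall -> forall
  position 3: forall -> exists <-- alternation
  position 4: exists -> forall <-- alternation
  position 5: forall -> forall
  position 6: forall -> forall
  position 7: forall -> forall
  position 8: forall -> forall
  position 9: forall -> forall
  position 10: forall -> forall
  position 11: forall -> exists <-- alternation
  position 12: exists -> exists
Total alternations = 4

4


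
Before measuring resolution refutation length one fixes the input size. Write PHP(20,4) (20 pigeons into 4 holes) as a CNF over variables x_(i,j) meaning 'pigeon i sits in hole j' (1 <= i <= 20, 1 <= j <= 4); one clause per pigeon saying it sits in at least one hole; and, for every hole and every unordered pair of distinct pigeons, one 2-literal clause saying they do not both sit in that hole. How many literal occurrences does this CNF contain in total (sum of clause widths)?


PHP(20,4): 20 pigeons, 4 holes, 20*4 = 80 variables.
- pigeon clauses: one per pigeon -> 20 clauses of width 4 -> 80 literals
- hole clauses: 4 holes * C(20,2) = 4 * 190 -> 760 clauses of width 2 -> 1520 literals
Total literal occurrences = 80 + 1520 = 1600

1600


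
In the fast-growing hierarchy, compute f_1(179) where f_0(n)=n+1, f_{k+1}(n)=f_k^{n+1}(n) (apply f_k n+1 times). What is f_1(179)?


f_1(179) = f_0^180(179)
f_0 adds 1 each time, applied 180 times.
f_1(179) = 179 + 180 = 359

359


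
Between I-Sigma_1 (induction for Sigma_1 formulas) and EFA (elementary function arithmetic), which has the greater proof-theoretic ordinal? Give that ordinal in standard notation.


Proof-theoretic ordinal of I-Sigma_1 (induction for Sigma_1 formulas): omega^omega
Proof-theoretic ordinal of EFA (elementary function arithmetic): omega^3
Comparing: omega^3 < omega^omega.
The larger ordinal is omega^omega (from I-Sigma_1 (induction for Sigma_1 formulas)).

omega^omega


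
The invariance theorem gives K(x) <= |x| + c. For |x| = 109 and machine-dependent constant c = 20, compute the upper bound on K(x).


K(x) <= |x| + c = 109 + 20 = 129

129


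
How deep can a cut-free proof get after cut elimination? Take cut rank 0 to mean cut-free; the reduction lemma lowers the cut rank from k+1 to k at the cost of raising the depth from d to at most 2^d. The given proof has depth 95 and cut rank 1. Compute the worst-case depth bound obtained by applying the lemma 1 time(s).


Each rank reduction sends depth d to at most 2^d; cut rank r needs r reductions.
2_0(95) = 95
2_1(95) = 2^95 = 39614081257132168796771975168
Cut-free depth bound = 39614081257132168796771975168

39614081257132168796771975168


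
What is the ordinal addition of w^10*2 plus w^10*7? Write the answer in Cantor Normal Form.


Ordinal addition w^10*2 + w^10*7:
Both terms have the same exponent 10.
w^e*c + w^e*d = w^e*(c+d).
Result = w^10*(2+7) = w^10*9

w^10*9


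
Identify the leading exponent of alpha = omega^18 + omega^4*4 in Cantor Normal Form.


CNF: omega^18 + omega^4*4
The leading term is omega^18, which has exponent 18.

18


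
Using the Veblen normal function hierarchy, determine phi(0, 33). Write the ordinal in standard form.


phi(0, 33):
phi(0, beta) = omega^beta by definition.
phi(0, 33) = omega^33

omega^33


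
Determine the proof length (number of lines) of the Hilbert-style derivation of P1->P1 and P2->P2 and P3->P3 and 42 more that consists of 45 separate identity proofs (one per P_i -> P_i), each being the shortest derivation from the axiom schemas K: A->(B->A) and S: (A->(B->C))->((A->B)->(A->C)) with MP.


The shortest proof of A->A from K and S in the Hilbert calculus has exactly 5 lines:
(1) K instance A->((A->A)->A), (2) S instance, (3) MP on 1,2, (4) K instance A->(A->A), (5) MP on 3,4.
For 45 independent identities: 45 * 5 = 225 lines total.

225


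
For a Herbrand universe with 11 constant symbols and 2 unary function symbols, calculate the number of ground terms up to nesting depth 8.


Herbrand terms by depth:
Depth 0: 11 constants
Depth 1: 22 new terms (running total: 33)
Depth 2: 44 new terms (running total: 77)
Depth 3: 88 new terms (running total: 165)
Depth 4: 176 new terms (running total: 341)
Depth 5: 352 new terms (running total: 693)
Depth 6: 704 new terms (running total: 1397)
Depth 7: 1408 new terms (running total: 2805)
Depth 8: 2816 new terms (running total: 5621)
Total distinct ground terms = 5621

5621


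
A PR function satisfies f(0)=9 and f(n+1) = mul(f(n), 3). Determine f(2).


f(0) = 9
f(1) = mul(f(0), 3) = mul(9, 3) = 27
f(2) = mul(f(1), 3) = mul(27, 3) = 81


81


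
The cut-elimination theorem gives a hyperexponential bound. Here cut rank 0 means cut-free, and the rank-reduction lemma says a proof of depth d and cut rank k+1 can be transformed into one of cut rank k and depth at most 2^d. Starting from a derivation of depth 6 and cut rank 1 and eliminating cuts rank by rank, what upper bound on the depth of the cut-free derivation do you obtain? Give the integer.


Each rank reduction sends depth d to at most 2^d; cut rank r needs r reductions.
2_0(6) = 6
2_1(6) = 2^6 = 64
Cut-free depth bound = 64

64


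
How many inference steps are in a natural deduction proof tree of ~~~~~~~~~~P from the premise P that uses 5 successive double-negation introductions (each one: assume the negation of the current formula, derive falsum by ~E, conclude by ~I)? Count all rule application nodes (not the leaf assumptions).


Each double-negation introduction (from C infer ~~C) uses 2 inference nodes: one ~E (C and ~C give falsum) and one ~I (discharge ~C).
5 double negations = 5 * 2 = 10 inference nodes.

10
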